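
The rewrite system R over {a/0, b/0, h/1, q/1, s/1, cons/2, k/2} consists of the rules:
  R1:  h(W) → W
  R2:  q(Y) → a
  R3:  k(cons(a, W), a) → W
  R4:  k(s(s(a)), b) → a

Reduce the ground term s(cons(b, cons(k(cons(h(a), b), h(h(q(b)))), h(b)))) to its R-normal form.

1. s(cons(b, cons(k(cons(h(a), b), h(h(q(b)))), h(b))))  →  s(cons(b, cons(k(cons(a, b), h(h(q(b)))), h(b))))   [R1 at 1.2.1.1.1]
2. s(cons(b, cons(k(cons(a, b), h(h(q(b)))), h(b))))  →  s(cons(b, cons(k(cons(a, b), h(q(b))), h(b))))   [R1 at 1.2.1.2]
3. s(cons(b, cons(k(cons(a, b), h(q(b))), h(b))))  →  s(cons(b, cons(k(cons(a, b), q(b)), h(b))))   [R1 at 1.2.1.2]
4. s(cons(b, cons(k(cons(a, b), q(b)), h(b))))  →  s(cons(b, cons(k(cons(a, b), a), h(b))))   [R2 at 1.2.1.2]
5. s(cons(b, cons(k(cons(a, b), a), h(b))))  →  s(cons(b, cons(b, h(b))))   [R3 at 1.2.1]
6. s(cons(b, cons(b, h(b))))  →  s(cons(b, cons(b, b)))   [R1 at 1.2.2]

s(cons(b, cons(b, b)))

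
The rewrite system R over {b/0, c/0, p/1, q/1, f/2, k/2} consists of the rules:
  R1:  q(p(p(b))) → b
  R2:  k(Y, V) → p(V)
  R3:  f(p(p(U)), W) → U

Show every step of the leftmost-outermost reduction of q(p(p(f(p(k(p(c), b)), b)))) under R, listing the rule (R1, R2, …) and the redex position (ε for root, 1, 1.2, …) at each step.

1. q(p(p(f(p(k(p(c), b)), b))))  →  q(p(p(f(p(p(b)), b))))   [R2 at 1.1.1.1.1]
2. q(p(p(f(p(p(b)), b))))  →  q(p(p(b)))   [R3 at 1.1.1]
3. q(p(p(b)))  →  b   [R1 at ε]

b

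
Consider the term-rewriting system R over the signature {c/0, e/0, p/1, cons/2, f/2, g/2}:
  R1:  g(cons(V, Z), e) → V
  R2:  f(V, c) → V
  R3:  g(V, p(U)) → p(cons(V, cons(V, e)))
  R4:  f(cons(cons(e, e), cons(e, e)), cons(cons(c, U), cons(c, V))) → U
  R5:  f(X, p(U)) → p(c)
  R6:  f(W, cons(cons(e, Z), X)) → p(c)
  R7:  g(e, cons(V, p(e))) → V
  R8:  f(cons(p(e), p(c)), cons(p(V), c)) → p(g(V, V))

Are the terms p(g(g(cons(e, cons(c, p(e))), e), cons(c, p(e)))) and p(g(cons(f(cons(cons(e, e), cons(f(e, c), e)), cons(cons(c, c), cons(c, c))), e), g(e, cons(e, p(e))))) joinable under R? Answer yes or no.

Reduce t₁ = p(g(g(cons(e, cons(c, p(e))), e), cons(c, p(e)))):
1. p(g(g(cons(e, cons(c, p(e))), e), cons(c, p(e))))  →  p(g(e, cons(c, p(e))))   [R1 at 1.1]
2. p(g(e, cons(c, p(e))))  →  p(c)   [R7 at 1]

Reduce t₂ = p(g(cons(f(cons(cons(e, e), cons(f(e, c), e)), cons(cons(c, c), cons(c, c))), e), g(e, cons(e, p(e))))):
1. p(g(cons(f(cons(cons(e, e), cons(f(e, c), e)), cons(cons(c, c), cons(c, c))), e), g(e, cons(e, p(e)))))  →  p(g(cons(f(cons(cons(e, e), cons(e, e)), cons(cons(c, c), cons(c, c))), e), g(e, cons(e, p(e)))))   [R2 at 1.1.1.1.2.1]
2. p(g(cons(f(cons(cons(e, e), cons(e, e)), cons(cons(c, c), cons(c, c))), e), g(e, cons(e, p(e)))))  →  p(g(cons(c, e), g(e, cons(e, p(e)))))   [R4 at 1.1.1]
3. p(g(cons(c, e), g(e, cons(e, p(e)))))  →  p(g(cons(c, e), e))   [R7 at 1.2]
4. p(g(cons(c, e), e))  →  p(c)   [R1 at 1]

yes — NF(t₁) = p(c), NF(t₂) = p(c)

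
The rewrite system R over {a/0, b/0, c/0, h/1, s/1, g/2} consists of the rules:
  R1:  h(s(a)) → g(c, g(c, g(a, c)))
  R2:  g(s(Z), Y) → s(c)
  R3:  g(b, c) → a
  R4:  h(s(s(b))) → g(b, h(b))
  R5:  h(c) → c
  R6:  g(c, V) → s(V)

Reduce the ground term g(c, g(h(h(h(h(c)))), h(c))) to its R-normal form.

1. g(c, g(h(h(h(h(c)))), h(c)))  →  s(g(h(h(h(h(c)))), h(c)))   [R6 at ε]
2. s(g(h(h(h(h(c)))), h(c)))  →  s(g(h(h(h(c))), h(c)))   [R5 at 1.1.1.1.1]
3. s(g(h(h(h(c))), h(c)))  →  s(g(h(h(c)), h(c)))   [R5 at 1.1.1.1]
4. s(g(h(h(c)), h(c)))  →  s(g(h(c), h(c)))   [R5 at 1.1.1]
5. s(g(h(c), h(c)))  →  s(g(c, h(c)))   [R5 at 1.1]
6. s(g(c, h(c)))  →  s(s(h(c)))   [R6 at 1]
7. s(s(h(c)))  →  s(s(c))   [R5 at 1.1]

s(s(c))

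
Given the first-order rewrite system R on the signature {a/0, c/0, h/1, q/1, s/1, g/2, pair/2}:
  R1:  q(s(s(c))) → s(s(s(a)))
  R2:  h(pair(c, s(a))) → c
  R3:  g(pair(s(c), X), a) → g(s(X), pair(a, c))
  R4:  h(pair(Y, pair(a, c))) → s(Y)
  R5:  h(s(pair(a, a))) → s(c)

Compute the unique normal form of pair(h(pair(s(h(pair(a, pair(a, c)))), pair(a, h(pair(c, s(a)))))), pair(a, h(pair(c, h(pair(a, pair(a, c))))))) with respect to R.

1. pair(h(pair(s(h(pair(a, pair(a, c)))), pair(a, h(pair(c, s(a)))))), pair(a, h(pair(c, h(pair(a, pair(a, c)))))))  →  pair(h(pair(s(s(a)), pair(a, h(pair(c, s(a)))))), pair(a, h(pair(c, h(pair(a, pair(a, c)))))))   [R4 at 1.1.1.1]
2. pair(h(pair(s(s(a)), pair(a, h(pair(c, s(a)))))), pair(a, h(pair(c, h(pair(a, pair(a, c)))))))  →  pair(h(pair(s(s(a)), pair(a, c))), pair(a, h(pair(c, h(pair(a, pair(a, c)))))))   [R2 at 1.1.2.2]
3. pair(h(pair(s(s(a)), pair(a, c))), pair(a, h(pair(c, h(pair(a, pair(a, c)))))))  →  pair(s(s(s(a))), pair(a, h(pair(c, h(pair(a, pair(a, c)))))))   [R4 at 1]
4. pair(s(s(s(a))), pair(a, h(pair(c, h(pair(a, pair(a, c)))))))  →  pair(s(s(s(a))), pair(a, h(pair(c, s(a)))))   [R4 at 2.2.1.2]
5. pair(s(s(s(a))), pair(a, h(pair(c, s(a)))))  →  pair(s(s(s(a))), pair(a, c))   [R2 at 2.2]

pair(s(s(s(a))), pair(a, c))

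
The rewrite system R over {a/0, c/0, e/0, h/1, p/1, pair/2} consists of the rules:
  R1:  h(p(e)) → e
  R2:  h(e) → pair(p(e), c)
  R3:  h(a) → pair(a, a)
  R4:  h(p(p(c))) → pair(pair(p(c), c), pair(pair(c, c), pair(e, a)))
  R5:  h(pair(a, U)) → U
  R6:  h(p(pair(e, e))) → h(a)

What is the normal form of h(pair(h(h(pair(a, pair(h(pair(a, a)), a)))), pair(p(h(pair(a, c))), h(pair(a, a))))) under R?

pair(p(c), a)

1. h(pair(h(h(pair(a, pair(h(pair(a, a)), a)))), pair(p(h(pair(a, c))), h(pair(a, a)))))  →  h(pair(h(pair(h(pair(a, a)), a)), pair(p(h(pair(a, c))), h(pair(a, a)))))   [R5 at 1.1.1]
2. h(pair(h(pair(h(pair(a, a)), a)), pair(p(h(pair(a, c))), h(pair(a, a)))))  →  h(pair(h(pair(a, a)), pair(p(h(pair(a, c))), h(pair(a, a)))))   [R5 at 1.1.1.1]
3. h(pair(h(pair(a, a)), pair(p(h(pair(a, c))), h(pair(a, a)))))  →  h(pair(a, pair(p(h(pair(a, c))), h(pair(a, a)))))   [R5 at 1.1]
4. h(pair(a, pair(p(h(pair(a, c))), h(pair(a, a)))))  →  pair(p(h(pair(a, c))), h(pair(a, a)))   [R5 at ε]
5. pair(p(h(pair(a, c))), h(pair(a, a)))  →  pair(p(c), h(pair(a, a)))   [R5 at 1.1]
6. pair(p(c), h(pair(a, a)))  →  pair(p(c), a)   [R5 at 2]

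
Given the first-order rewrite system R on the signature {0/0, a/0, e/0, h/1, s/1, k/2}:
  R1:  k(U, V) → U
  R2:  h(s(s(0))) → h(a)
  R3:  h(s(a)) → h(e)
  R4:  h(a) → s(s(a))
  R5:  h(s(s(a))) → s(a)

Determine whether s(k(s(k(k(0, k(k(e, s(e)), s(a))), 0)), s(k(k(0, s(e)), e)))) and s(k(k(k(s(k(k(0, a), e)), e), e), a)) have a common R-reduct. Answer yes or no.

yes — NF(t₁) = s(s(0)), NF(t₂) = s(s(0))

Reduce t₁ = s(k(s(k(k(0, k(k(e, s(e)), s(a))), 0)), s(k(k(0, s(e)), e)))):
1. s(k(s(k(k(0, k(k(e, s(e)), s(a))), 0)), s(k(k(0, s(e)), e))))  →  s(s(k(k(0, k(k(e, s(e)), s(a))), 0)))   [R1 at 1]
2. s(s(k(k(0, k(k(e, s(e)), s(a))), 0)))  →  s(s(k(0, k(k(e, s(e)), s(a)))))   [R1 at 1.1]
3. s(s(k(0, k(k(e, s(e)), s(a)))))  →  s(s(0))   [R1 at 1.1]

Reduce t₂ = s(k(k(k(s(k(k(0, a), e)), e), e), a)):
1. s(k(k(k(s(k(k(0, a), e)), e), e), a))  →  s(k(k(s(k(k(0, a), e)), e), e))   [R1 at 1]
2. s(k(k(s(k(k(0, a), e)), e), e))  →  s(k(s(k(k(0, a), e)), e))   [R1 at 1]
3. s(k(s(k(k(0, a), e)), e))  →  s(s(k(k(0, a), e)))   [R1 at 1]
4. s(s(k(k(0, a), e)))  →  s(s(k(0, a)))   [R1 at 1.1]
5. s(s(k(0, a)))  →  s(s(0))   [R1 at 1.1]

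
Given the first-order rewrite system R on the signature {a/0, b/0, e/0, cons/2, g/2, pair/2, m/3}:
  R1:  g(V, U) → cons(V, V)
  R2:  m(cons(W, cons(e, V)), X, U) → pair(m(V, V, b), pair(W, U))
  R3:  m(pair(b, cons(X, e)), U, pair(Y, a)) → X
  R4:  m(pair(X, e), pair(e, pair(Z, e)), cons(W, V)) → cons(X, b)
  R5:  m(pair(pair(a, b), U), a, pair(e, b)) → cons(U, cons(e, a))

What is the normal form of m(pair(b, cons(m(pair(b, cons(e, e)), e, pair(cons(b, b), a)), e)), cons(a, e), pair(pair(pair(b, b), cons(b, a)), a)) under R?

e

1. m(pair(b, cons(m(pair(b, cons(e, e)), e, pair(cons(b, b), a)), e)), cons(a, e), pair(pair(pair(b, b), cons(b, a)), a))  →  m(pair(b, cons(e, e)), e, pair(cons(b, b), a))   [R3 at ε]
2. m(pair(b, cons(e, e)), e, pair(cons(b, b), a))  →  e   [R3 at ε]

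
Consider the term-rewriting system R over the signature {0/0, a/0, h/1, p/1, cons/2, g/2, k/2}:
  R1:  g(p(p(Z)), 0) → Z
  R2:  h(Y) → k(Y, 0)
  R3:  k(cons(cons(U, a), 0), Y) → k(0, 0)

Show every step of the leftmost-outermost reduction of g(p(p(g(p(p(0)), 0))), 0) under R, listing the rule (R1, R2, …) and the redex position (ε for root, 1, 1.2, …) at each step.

1. g(p(p(g(p(p(0)), 0))), 0)  →  g(p(p(0)), 0)   [R1 at ε]
2. g(p(p(0)), 0)  →  0   [R1 at ε]

0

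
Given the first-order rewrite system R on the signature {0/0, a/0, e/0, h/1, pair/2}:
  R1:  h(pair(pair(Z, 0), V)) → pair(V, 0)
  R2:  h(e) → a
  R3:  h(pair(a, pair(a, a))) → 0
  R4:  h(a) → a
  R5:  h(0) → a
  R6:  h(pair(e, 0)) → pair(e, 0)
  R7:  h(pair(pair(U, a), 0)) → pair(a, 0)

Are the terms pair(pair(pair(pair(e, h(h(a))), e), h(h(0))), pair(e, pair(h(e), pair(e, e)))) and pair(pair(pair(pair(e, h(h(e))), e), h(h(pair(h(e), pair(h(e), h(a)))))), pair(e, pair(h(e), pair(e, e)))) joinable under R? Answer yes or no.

Reduce t₁ = pair(pair(pair(pair(e, h(h(a))), e), h(h(0))), pair(e, pair(h(e), pair(e, e)))):
1. pair(pair(pair(pair(e, h(h(a))), e), h(h(0))), pair(e, pair(h(e), pair(e, e))))  →  pair(pair(pair(pair(e, h(a)), e), h(h(0))), pair(e, pair(h(e), pair(e, e))))   [R4 at 1.1.1.2.1]
2. pair(pair(pair(pair(e, h(a)), e), h(h(0))), pair(e, pair(h(e), pair(e, e))))  →  pair(pair(pair(pair(e, a), e), h(h(0))), pair(e, pair(h(e), pair(e, e))))   [R4 at 1.1.1.2]
3. pair(pair(pair(pair(e, a), e), h(h(0))), pair(e, pair(h(e), pair(e, e))))  →  pair(pair(pair(pair(e, a), e), h(a)), pair(e, pair(h(e), pair(e, e))))   [R5 at 1.2.1]
4. pair(pair(pair(pair(e, a), e), h(a)), pair(e, pair(h(e), pair(e, e))))  →  pair(pair(pair(pair(e, a), e), a), pair(e, pair(h(e), pair(e, e))))   [R4 at 1.2]
5. pair(pair(pair(pair(e, a), e), a), pair(e, pair(h(e), pair(e, e))))  →  pair(pair(pair(pair(e, a), e), a), pair(e, pair(a, pair(e, e))))   [R2 at 2.2.1]

Reduce t₂ = pair(pair(pair(pair(e, h(h(e))), e), h(h(pair(h(e), pair(h(e), h(a)))))), pair(e, pair(h(e), pair(e, e)))):
1. pair(pair(pair(pair(e, h(h(e))), e), h(h(pair(h(e), pair(h(e), h(a)))))), pair(e, pair(h(e), pair(e, e))))  →  pair(pair(pair(pair(e, h(a)), e), h(h(pair(h(e), pair(h(e), h(a)))))), pair(e, pair(h(e), pair(e, e))))   [R2 at 1.1.1.2.1]
2. pair(pair(pair(pair(e, h(a)), e), h(h(pair(h(e), pair(h(e), h(a)))))), pair(e, pair(h(e), pair(e, e))))  →  pair(pair(pair(pair(e, a), e), h(h(pair(h(e), pair(h(e), h(a)))))), pair(e, pair(h(e), pair(e, e))))   [R4 at 1.1.1.2]
3. pair(pair(pair(pair(e, a), e), h(h(pair(h(e), pair(h(e), h(a)))))), pair(e, pair(h(e), pair(e, e))))  →  pair(pair(pair(pair(e, a), e), h(h(pair(a, pair(h(e), h(a)))))), pair(e, pair(h(e), pair(e, e))))   [R2 at 1.2.1.1.1]
4. pair(pair(pair(pair(e, a), e), h(h(pair(a, pair(h(e), h(a)))))), pair(e, pair(h(e), pair(e, e))))  →  pair(pair(pair(pair(e, a), e), h(h(pair(a, pair(a, h(a)))))), pair(e, pair(h(e), pair(e, e))))   [R2 at 1.2.1.1.2.1]
5. pair(pair(pair(pair(e, a), e), h(h(pair(a, pair(a, h(a)))))), pair(e, pair(h(e), pair(e, e))))  →  pair(pair(pair(pair(e, a), e), h(h(pair(a, pair(a, a))))), pair(e, pair(h(e), pair(e, e))))   [R4 at 1.2.1.1.2.2]
6. pair(pair(pair(pair(e, a), e), h(h(pair(a, pair(a, a))))), pair(e, pair(h(e), pair(e, e))))  →  pair(pair(pair(pair(e, a), e), h(0)), pair(e, pair(h(e), pair(e, e))))   [R3 at 1.2.1]
7. pair(pair(pair(pair(e, a), e), h(0)), pair(e, pair(h(e), pair(e, e))))  →  pair(pair(pair(pair(e, a), e), a), pair(e, pair(h(e), pair(e, e))))   [R5 at 1.2]
8. pair(pair(pair(pair(e, a), e), a), pair(e, pair(h(e), pair(e, e))))  →  pair(pair(pair(pair(e, a), e), a), pair(e, pair(a, pair(e, e))))   [R2 at 2.2.1]

yes — NF(t₁) = pair(pair(pair(pair(e, a), e), a), pair(e, pair(a, pair(e, e)))), NF(t₂) = pair(pair(pair(pair(e, a), e), a), pair(e, pair(a, pair(e, e))))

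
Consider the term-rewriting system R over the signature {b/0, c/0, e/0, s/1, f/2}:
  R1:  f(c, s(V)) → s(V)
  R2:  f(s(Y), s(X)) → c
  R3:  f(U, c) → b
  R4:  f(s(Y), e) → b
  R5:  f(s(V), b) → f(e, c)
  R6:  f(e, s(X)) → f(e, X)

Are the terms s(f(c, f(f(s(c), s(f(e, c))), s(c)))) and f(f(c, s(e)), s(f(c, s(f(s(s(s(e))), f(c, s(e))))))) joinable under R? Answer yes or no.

no — NF(t₁) = s(s(c)), NF(t₂) = c

Reduce t₁ = s(f(c, f(f(s(c), s(f(e, c))), s(c)))):
1. s(f(c, f(f(s(c), s(f(e, c))), s(c))))  →  s(f(c, f(c, s(c))))   [R2 at 1.2.1]
2. s(f(c, f(c, s(c))))  →  s(f(c, s(c)))   [R1 at 1.2]
3. s(f(c, s(c)))  →  s(s(c))   [R1 at 1]

Reduce t₂ = f(f(c, s(e)), s(f(c, s(f(s(s(s(e))), f(c, s(e))))))):
1. f(f(c, s(e)), s(f(c, s(f(s(s(s(e))), f(c, s(e)))))))  →  f(s(e), s(f(c, s(f(s(s(s(e))), f(c, s(e)))))))   [R1 at 1]
2. f(s(e), s(f(c, s(f(s(s(s(e))), f(c, s(e)))))))  →  c   [R2 at ε]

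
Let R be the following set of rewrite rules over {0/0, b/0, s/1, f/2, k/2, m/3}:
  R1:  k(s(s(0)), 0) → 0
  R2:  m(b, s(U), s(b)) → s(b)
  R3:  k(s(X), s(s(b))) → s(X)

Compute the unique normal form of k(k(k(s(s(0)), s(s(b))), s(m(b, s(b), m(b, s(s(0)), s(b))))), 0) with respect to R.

0

1. k(k(k(s(s(0)), s(s(b))), s(m(b, s(b), m(b, s(s(0)), s(b))))), 0)  →  k(k(s(s(0)), s(m(b, s(b), m(b, s(s(0)), s(b))))), 0)   [R3 at 1.1]
2. k(k(s(s(0)), s(m(b, s(b), m(b, s(s(0)), s(b))))), 0)  →  k(k(s(s(0)), s(m(b, s(b), s(b)))), 0)   [R2 at 1.2.1.3]
3. k(k(s(s(0)), s(m(b, s(b), s(b)))), 0)  →  k(k(s(s(0)), s(s(b))), 0)   [R2 at 1.2.1]
4. k(k(s(s(0)), s(s(b))), 0)  →  k(s(s(0)), 0)   [R3 at 1]
5. k(s(s(0)), 0)  →  0   [R1 at ε]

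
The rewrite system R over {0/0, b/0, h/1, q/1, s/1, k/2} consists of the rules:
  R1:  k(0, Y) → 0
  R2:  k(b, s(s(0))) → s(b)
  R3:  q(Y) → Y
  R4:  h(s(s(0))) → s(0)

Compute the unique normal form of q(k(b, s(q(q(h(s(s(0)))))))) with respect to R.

s(b)

1. q(k(b, s(q(q(h(s(s(0))))))))  →  k(b, s(q(q(h(s(s(0)))))))   [R3 at ε]
2. k(b, s(q(q(h(s(s(0)))))))  →  k(b, s(q(h(s(s(0))))))   [R3 at 2.1]
3. k(b, s(q(h(s(s(0))))))  →  k(b, s(h(s(s(0)))))   [R3 at 2.1]
4. k(b, s(h(s(s(0)))))  →  k(b, s(s(0)))   [R4 at 2.1]
5. k(b, s(s(0)))  →  s(b)   [R2 at ε]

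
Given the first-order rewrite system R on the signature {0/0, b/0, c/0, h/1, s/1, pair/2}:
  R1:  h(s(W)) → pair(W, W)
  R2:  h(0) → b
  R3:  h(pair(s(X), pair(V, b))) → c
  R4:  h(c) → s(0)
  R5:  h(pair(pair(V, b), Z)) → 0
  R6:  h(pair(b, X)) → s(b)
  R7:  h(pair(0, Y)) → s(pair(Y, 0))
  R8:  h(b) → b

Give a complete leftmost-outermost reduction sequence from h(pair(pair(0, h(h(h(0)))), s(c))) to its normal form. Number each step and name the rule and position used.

0

1. h(pair(pair(0, h(h(h(0)))), s(c)))  →  h(pair(pair(0, h(h(b))), s(c)))   [R2 at 1.1.2.1.1]
2. h(pair(pair(0, h(h(b))), s(c)))  →  h(pair(pair(0, h(b)), s(c)))   [R8 at 1.1.2.1]
3. h(pair(pair(0, h(b)), s(c)))  →  h(pair(pair(0, b), s(c)))   [R8 at 1.1.2]
4. h(pair(pair(0, b), s(c)))  →  0   [R5 at ε]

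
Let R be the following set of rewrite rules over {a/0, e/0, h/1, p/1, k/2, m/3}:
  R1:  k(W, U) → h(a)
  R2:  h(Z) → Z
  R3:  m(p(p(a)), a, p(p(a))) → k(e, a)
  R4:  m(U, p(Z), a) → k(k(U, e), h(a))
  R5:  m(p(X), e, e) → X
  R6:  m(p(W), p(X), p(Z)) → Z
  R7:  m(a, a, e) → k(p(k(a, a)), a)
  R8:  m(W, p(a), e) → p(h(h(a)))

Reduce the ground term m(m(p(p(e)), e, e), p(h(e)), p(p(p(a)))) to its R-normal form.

p(p(a))

1. m(m(p(p(e)), e, e), p(h(e)), p(p(p(a))))  →  m(p(e), p(h(e)), p(p(p(a))))   [R5 at 1]
2. m(p(e), p(h(e)), p(p(p(a))))  →  p(p(a))   [R6 at ε]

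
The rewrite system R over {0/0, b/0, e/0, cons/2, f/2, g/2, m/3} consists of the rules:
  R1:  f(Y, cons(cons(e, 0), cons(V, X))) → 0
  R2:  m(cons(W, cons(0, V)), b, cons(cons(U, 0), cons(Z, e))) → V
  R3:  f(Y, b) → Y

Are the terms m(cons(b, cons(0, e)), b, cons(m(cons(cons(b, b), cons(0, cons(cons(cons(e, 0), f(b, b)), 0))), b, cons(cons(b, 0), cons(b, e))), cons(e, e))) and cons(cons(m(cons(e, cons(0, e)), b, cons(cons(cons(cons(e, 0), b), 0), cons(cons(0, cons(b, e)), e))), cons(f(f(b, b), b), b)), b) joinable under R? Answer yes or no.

no — NF(t₁) = e, NF(t₂) = cons(cons(e, cons(b, b)), b)

Reduce t₁ = m(cons(b, cons(0, e)), b, cons(m(cons(cons(b, b), cons(0, cons(cons(cons(e, 0), f(b, b)), 0))), b, cons(cons(b, 0), cons(b, e))), cons(e, e))):
1. m(cons(b, cons(0, e)), b, cons(m(cons(cons(b, b), cons(0, cons(cons(cons(e, 0), f(b, b)), 0))), b, cons(cons(b, 0), cons(b, e))), cons(e, e)))  →  m(cons(b, cons(0, e)), b, cons(cons(cons(cons(e, 0), f(b, b)), 0), cons(e, e)))   [R2 at 3.1]
2. m(cons(b, cons(0, e)), b, cons(cons(cons(cons(e, 0), f(b, b)), 0), cons(e, e)))  →  e   [R2 at ε]

Reduce t₂ = cons(cons(m(cons(e, cons(0, e)), b, cons(cons(cons(cons(e, 0), b), 0), cons(cons(0, cons(b, e)), e))), cons(f(f(b, b), b), b)), b):
1. cons(cons(m(cons(e, cons(0, e)), b, cons(cons(cons(cons(e, 0), b), 0), cons(cons(0, cons(b, e)), e))), cons(f(f(b, b), b), b)), b)  →  cons(cons(e, cons(f(f(b, b), b), b)), b)   [R2 at 1.1]
2. cons(cons(e, cons(f(f(b, b), b), b)), b)  →  cons(cons(e, cons(f(b, b), b)), b)   [R3 at 1.2.1]
3. cons(cons(e, cons(f(b, b), b)), b)  →  cons(cons(e, cons(b, b)), b)   [R3 at 1.2.1]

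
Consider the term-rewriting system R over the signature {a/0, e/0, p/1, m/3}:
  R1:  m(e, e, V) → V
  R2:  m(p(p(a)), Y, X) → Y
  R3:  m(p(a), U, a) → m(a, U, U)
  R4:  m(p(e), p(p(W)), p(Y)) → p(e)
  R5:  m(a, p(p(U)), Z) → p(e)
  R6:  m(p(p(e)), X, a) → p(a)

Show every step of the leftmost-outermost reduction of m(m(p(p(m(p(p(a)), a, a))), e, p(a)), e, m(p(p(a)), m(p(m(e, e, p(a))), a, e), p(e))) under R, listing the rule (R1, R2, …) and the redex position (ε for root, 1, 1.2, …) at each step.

1. m(m(p(p(m(p(p(a)), a, a))), e, p(a)), e, m(p(p(a)), m(p(m(e, e, p(a))), a, e), p(e)))  →  m(m(p(p(a)), e, p(a)), e, m(p(p(a)), m(p(m(e, e, p(a))), a, e), p(e)))   [R2 at 1.1.1.1]
2. m(m(p(p(a)), e, p(a)), e, m(p(p(a)), m(p(m(e, e, p(a))), a, e), p(e)))  →  m(e, e, m(p(p(a)), m(p(m(e, e, p(a))), a, e), p(e)))   [R2 at 1]
3. m(e, e, m(p(p(a)), m(p(m(e, e, p(a))), a, e), p(e)))  →  m(p(p(a)), m(p(m(e, e, p(a))), a, e), p(e))   [R1 at ε]
4. m(p(p(a)), m(p(m(e, e, p(a))), a, e), p(e))  →  m(p(m(e, e, p(a))), a, e)   [R2 at ε]
5. m(p(m(e, e, p(a))), a, e)  →  m(p(p(a)), a, e)   [R1 at 1.1]
6. m(p(p(a)), a, e)  →  a   [R2 at ε]

a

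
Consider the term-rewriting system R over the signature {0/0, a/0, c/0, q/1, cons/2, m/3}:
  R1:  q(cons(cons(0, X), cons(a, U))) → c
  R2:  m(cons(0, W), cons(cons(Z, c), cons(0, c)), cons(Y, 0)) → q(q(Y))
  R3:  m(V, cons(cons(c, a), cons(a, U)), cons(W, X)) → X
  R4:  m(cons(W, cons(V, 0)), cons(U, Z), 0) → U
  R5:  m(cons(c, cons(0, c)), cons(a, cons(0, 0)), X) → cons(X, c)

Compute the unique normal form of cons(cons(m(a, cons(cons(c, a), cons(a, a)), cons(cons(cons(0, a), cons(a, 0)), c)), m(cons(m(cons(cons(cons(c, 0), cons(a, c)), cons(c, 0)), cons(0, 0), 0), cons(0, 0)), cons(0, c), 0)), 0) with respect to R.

cons(cons(c, 0), 0)

1. cons(cons(m(a, cons(cons(c, a), cons(a, a)), cons(cons(cons(0, a), cons(a, 0)), c)), m(cons(m(cons(cons(cons(c, 0), cons(a, c)), cons(c, 0)), cons(0, 0), 0), cons(0, 0)), cons(0, c), 0)), 0)  →  cons(cons(c, m(cons(m(cons(cons(cons(c, 0), cons(a, c)), cons(c, 0)), cons(0, 0), 0), cons(0, 0)), cons(0, c), 0)), 0)   [R3 at 1.1]
2. cons(cons(c, m(cons(m(cons(cons(cons(c, 0), cons(a, c)), cons(c, 0)), cons(0, 0), 0), cons(0, 0)), cons(0, c), 0)), 0)  →  cons(cons(c, 0), 0)   [R4 at 1.2]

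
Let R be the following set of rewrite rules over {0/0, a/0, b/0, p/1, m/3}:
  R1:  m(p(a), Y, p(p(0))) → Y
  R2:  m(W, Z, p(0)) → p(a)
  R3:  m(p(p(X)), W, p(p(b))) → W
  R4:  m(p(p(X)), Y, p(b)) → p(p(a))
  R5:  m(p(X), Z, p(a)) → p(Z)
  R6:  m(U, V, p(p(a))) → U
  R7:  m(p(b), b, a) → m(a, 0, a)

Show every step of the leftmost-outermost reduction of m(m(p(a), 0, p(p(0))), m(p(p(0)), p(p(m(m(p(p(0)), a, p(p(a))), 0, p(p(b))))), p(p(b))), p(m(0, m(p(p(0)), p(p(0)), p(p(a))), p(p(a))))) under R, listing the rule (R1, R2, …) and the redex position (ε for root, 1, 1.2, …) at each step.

1. m(m(p(a), 0, p(p(0))), m(p(p(0)), p(p(m(m(p(p(0)), a, p(p(a))), 0, p(p(b))))), p(p(b))), p(m(0, m(p(p(0)), p(p(0)), p(p(a))), p(p(a)))))  →  m(0, m(p(p(0)), p(p(m(m(p(p(0)), a, p(p(a))), 0, p(p(b))))), p(p(b))), p(m(0, m(p(p(0)), p(p(0)), p(p(a))), p(p(a)))))   [R1 at 1]
2. m(0, m(p(p(0)), p(p(m(m(p(p(0)), a, p(p(a))), 0, p(p(b))))), p(p(b))), p(m(0, m(p(p(0)), p(p(0)), p(p(a))), p(p(a)))))  →  m(0, p(p(m(m(p(p(0)), a, p(p(a))), 0, p(p(b))))), p(m(0, m(p(p(0)), p(p(0)), p(p(a))), p(p(a)))))   [R3 at 2]
3. m(0, p(p(m(m(p(p(0)), a, p(p(a))), 0, p(p(b))))), p(m(0, m(p(p(0)), p(p(0)), p(p(a))), p(p(a)))))  →  m(0, p(p(m(p(p(0)), 0, p(p(b))))), p(m(0, m(p(p(0)), p(p(0)), p(p(a))), p(p(a)))))   [R6 at 2.1.1.1]
4. m(0, p(p(m(p(p(0)), 0, p(p(b))))), p(m(0, m(p(p(0)), p(p(0)), p(p(a))), p(p(a)))))  →  m(0, p(p(0)), p(m(0, m(p(p(0)), p(p(0)), p(p(a))), p(p(a)))))   [R3 at 2.1.1]
5. m(0, p(p(0)), p(m(0, m(p(p(0)), p(p(0)), p(p(a))), p(p(a)))))  →  m(0, p(p(0)), p(0))   [R6 at 3.1]
6. m(0, p(p(0)), p(0))  →  p(a)   [R2 at ε]

p(a)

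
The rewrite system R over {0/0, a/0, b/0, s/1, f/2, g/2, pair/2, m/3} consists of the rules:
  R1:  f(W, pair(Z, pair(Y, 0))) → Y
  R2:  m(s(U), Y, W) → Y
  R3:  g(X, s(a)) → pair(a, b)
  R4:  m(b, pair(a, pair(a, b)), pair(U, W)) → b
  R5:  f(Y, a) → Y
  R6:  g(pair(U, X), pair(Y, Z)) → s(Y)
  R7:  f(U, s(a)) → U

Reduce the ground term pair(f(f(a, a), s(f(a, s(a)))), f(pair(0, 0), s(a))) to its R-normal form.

1. pair(f(f(a, a), s(f(a, s(a)))), f(pair(0, 0), s(a)))  →  pair(f(a, s(f(a, s(a)))), f(pair(0, 0), s(a)))   [R5 at 1.1]
2. pair(f(a, s(f(a, s(a)))), f(pair(0, 0), s(a)))  →  pair(f(a, s(a)), f(pair(0, 0), s(a)))   [R7 at 1.2.1]
3. pair(f(a, s(a)), f(pair(0, 0), s(a)))  →  pair(a, f(pair(0, 0), s(a)))   [R7 at 1]
4. pair(a, f(pair(0, 0), s(a)))  →  pair(a, pair(0, 0))   [R7 at 2]

pair(a, pair(0, 0))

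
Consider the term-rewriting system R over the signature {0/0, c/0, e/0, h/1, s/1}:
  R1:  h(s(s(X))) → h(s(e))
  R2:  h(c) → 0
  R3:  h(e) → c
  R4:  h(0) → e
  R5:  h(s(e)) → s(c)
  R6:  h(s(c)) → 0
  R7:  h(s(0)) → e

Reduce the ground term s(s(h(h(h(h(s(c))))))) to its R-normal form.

s(s(0))

1. s(s(h(h(h(h(s(c)))))))  →  s(s(h(h(h(0)))))   [R6 at 1.1.1.1.1]
2. s(s(h(h(h(0)))))  →  s(s(h(h(e))))   [R4 at 1.1.1.1]
3. s(s(h(h(e))))  →  s(s(h(c)))   [R3 at 1.1.1]
4. s(s(h(c)))  →  s(s(0))   [R2 at 1.1]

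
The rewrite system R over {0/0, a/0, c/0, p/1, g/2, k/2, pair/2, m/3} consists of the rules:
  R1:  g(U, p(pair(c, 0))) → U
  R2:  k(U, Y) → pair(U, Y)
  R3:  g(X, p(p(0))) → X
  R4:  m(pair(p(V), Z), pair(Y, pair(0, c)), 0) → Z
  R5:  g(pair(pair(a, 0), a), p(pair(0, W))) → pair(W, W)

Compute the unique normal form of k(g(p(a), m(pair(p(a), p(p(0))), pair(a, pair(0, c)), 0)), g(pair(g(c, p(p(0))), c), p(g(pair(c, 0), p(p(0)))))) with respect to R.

1. k(g(p(a), m(pair(p(a), p(p(0))), pair(a, pair(0, c)), 0)), g(pair(g(c, p(p(0))), c), p(g(pair(c, 0), p(p(0))))))  →  pair(g(p(a), m(pair(p(a), p(p(0))), pair(a, pair(0, c)), 0)), g(pair(g(c, p(p(0))), c), p(g(pair(c, 0), p(p(0))))))   [R2 at ε]
2. pair(g(p(a), m(pair(p(a), p(p(0))), pair(a, pair(0, c)), 0)), g(pair(g(c, p(p(0))), c), p(g(pair(c, 0), p(p(0))))))  →  pair(g(p(a), p(p(0))), g(pair(g(c, p(p(0))), c), p(g(pair(c, 0), p(p(0))))))   [R4 at 1.2]
3. pair(g(p(a), p(p(0))), g(pair(g(c, p(p(0))), c), p(g(pair(c, 0), p(p(0))))))  →  pair(p(a), g(pair(g(c, p(p(0))), c), p(g(pair(c, 0), p(p(0))))))   [R3 at 1]
4. pair(p(a), g(pair(g(c, p(p(0))), c), p(g(pair(c, 0), p(p(0))))))  →  pair(p(a), g(pair(c, c), p(g(pair(c, 0), p(p(0))))))   [R3 at 2.1.1]
5. pair(p(a), g(pair(c, c), p(g(pair(c, 0), p(p(0))))))  →  pair(p(a), g(pair(c, c), p(pair(c, 0))))   [R3 at 2.2.1]
6. pair(p(a), g(pair(c, c), p(pair(c, 0))))  →  pair(p(a), pair(c, c))   [R1 at 2]

pair(p(a), pair(c, c))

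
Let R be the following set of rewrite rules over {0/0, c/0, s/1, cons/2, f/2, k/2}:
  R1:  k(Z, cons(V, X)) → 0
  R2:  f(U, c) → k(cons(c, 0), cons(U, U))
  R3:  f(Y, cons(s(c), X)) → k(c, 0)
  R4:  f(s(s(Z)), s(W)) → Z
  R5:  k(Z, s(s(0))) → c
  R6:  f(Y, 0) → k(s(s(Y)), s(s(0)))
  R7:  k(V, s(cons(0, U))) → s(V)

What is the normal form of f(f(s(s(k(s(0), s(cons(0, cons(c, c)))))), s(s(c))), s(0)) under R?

1. f(f(s(s(k(s(0), s(cons(0, cons(c, c)))))), s(s(c))), s(0))  →  f(k(s(0), s(cons(0, cons(c, c)))), s(0))   [R4 at 1]
2. f(k(s(0), s(cons(0, cons(c, c)))), s(0))  →  f(s(s(0)), s(0))   [R7 at 1]
3. f(s(s(0)), s(0))  →  0   [R4 at ε]

0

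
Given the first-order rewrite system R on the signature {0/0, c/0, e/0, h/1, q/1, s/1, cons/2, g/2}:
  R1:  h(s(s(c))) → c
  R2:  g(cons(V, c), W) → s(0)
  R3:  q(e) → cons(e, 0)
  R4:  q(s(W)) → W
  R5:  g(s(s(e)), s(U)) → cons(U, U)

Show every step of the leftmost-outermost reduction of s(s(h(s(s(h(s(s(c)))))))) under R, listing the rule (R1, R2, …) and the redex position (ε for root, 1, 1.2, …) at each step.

1. s(s(h(s(s(h(s(s(c))))))))  →  s(s(h(s(s(c)))))   [R1 at 1.1.1.1.1]
2. s(s(h(s(s(c)))))  →  s(s(c))   [R1 at 1.1]

s(s(c))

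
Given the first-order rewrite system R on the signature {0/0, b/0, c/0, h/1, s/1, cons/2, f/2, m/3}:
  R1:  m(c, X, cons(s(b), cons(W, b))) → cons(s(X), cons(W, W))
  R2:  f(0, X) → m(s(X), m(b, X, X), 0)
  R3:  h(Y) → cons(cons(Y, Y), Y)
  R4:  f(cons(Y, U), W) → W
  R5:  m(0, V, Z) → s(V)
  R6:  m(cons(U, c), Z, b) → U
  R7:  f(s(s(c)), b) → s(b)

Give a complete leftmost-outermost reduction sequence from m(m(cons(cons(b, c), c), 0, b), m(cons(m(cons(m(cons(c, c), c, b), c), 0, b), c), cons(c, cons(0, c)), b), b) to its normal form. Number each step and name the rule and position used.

1. m(m(cons(cons(b, c), c), 0, b), m(cons(m(cons(m(cons(c, c), c, b), c), 0, b), c), cons(c, cons(0, c)), b), b)  →  m(cons(b, c), m(cons(m(cons(m(cons(c, c), c, b), c), 0, b), c), cons(c, cons(0, c)), b), b)   [R6 at 1]
2. m(cons(b, c), m(cons(m(cons(m(cons(c, c), c, b), c), 0, b), c), cons(c, cons(0, c)), b), b)  →  b   [R6 at ε]

b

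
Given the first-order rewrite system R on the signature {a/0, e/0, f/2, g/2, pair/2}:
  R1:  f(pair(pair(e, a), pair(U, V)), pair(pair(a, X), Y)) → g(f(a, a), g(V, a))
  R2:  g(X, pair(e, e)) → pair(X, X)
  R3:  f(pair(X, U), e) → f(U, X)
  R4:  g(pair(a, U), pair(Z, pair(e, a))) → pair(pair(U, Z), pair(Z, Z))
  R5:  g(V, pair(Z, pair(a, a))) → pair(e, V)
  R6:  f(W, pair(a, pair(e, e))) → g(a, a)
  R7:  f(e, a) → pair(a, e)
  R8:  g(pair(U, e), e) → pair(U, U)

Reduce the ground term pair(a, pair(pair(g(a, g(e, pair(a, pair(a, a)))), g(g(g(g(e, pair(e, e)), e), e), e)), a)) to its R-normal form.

pair(a, pair(pair(pair(a, a), pair(e, e)), a))

1. pair(a, pair(pair(g(a, g(e, pair(a, pair(a, a)))), g(g(g(g(e, pair(e, e)), e), e), e)), a))  →  pair(a, pair(pair(g(a, pair(e, e)), g(g(g(g(e, pair(e, e)), e), e), e)), a))   [R5 at 2.1.1.2]
2. pair(a, pair(pair(g(a, pair(e, e)), g(g(g(g(e, pair(e, e)), e), e), e)), a))  →  pair(a, pair(pair(pair(a, a), g(g(g(g(e, pair(e, e)), e), e), e)), a))   [R2 at 2.1.1]
3. pair(a, pair(pair(pair(a, a), g(g(g(g(e, pair(e, e)), e), e), e)), a))  →  pair(a, pair(pair(pair(a, a), g(g(g(pair(e, e), e), e), e)), a))   [R2 at 2.1.2.1.1.1]
4. pair(a, pair(pair(pair(a, a), g(g(g(pair(e, e), e), e), e)), a))  →  pair(a, pair(pair(pair(a, a), g(g(pair(e, e), e), e)), a))   [R8 at 2.1.2.1.1]
5. pair(a, pair(pair(pair(a, a), g(g(pair(e, e), e), e)), a))  →  pair(a, pair(pair(pair(a, a), g(pair(e, e), e)), a))   [R8 at 2.1.2.1]
6. pair(a, pair(pair(pair(a, a), g(pair(e, e), e)), a))  →  pair(a, pair(pair(pair(a, a), pair(e, e)), a))   [R8 at 2.1.2]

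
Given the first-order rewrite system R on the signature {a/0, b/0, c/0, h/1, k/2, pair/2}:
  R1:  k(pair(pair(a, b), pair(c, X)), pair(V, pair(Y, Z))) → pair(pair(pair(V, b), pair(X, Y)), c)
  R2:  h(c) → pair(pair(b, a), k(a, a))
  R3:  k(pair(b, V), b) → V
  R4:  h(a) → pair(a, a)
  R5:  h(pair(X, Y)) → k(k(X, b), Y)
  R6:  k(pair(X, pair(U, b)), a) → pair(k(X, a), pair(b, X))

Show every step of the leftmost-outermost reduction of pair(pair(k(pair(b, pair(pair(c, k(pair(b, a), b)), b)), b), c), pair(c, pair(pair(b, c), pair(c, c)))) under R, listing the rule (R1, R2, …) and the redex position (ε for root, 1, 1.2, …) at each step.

pair(pair(pair(pair(c, a), b), c), pair(c, pair(pair(b, c), pair(c, c))))

1. pair(pair(k(pair(b, pair(pair(c, k(pair(b, a), b)), b)), b), c), pair(c, pair(pair(b, c), pair(c, c))))  →  pair(pair(pair(pair(c, k(pair(b, a), b)), b), c), pair(c, pair(pair(b, c), pair(c, c))))   [R3 at 1.1]
2. pair(pair(pair(pair(c, k(pair(b, a), b)), b), c), pair(c, pair(pair(b, c), pair(c, c))))  →  pair(pair(pair(pair(c, a), b), c), pair(c, pair(pair(b, c), pair(c, c))))   [R3 at 1.1.1.2]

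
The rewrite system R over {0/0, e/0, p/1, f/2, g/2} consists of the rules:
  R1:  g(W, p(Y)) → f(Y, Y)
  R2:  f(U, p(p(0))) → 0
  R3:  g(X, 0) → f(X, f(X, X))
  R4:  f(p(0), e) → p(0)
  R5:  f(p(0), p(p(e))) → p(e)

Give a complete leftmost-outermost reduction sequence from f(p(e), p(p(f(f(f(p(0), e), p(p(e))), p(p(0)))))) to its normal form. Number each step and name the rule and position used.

1. f(p(e), p(p(f(f(f(p(0), e), p(p(e))), p(p(0))))))  →  f(p(e), p(p(0)))   [R2 at 2.1.1]
2. f(p(e), p(p(0)))  →  0   [R2 at ε]

0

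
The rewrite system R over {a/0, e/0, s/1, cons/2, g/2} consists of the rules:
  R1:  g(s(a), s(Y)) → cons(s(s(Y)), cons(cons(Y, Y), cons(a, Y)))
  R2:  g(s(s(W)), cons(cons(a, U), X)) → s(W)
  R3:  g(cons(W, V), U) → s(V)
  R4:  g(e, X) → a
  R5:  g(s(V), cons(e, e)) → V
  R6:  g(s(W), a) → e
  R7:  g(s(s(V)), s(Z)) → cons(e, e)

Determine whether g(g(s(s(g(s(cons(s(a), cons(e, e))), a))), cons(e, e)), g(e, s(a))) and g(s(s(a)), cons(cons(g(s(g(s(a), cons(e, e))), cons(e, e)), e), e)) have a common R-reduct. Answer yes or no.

no — NF(t₁) = e, NF(t₂) = s(a)

Reduce t₁ = g(g(s(s(g(s(cons(s(a), cons(e, e))), a))), cons(e, e)), g(e, s(a))):
1. g(g(s(s(g(s(cons(s(a), cons(e, e))), a))), cons(e, e)), g(e, s(a)))  →  g(s(g(s(cons(s(a), cons(e, e))), a)), g(e, s(a)))   [R5 at 1]
2. g(s(g(s(cons(s(a), cons(e, e))), a)), g(e, s(a)))  →  g(s(e), g(e, s(a)))   [R6 at 1.1]
3. g(s(e), g(e, s(a)))  →  g(s(e), a)   [R4 at 2]
4. g(s(e), a)  →  e   [R6 at ε]

Reduce t₂ = g(s(s(a)), cons(cons(g(s(g(s(a), cons(e, e))), cons(e, e)), e), e)):
1. g(s(s(a)), cons(cons(g(s(g(s(a), cons(e, e))), cons(e, e)), e), e))  →  g(s(s(a)), cons(cons(g(s(a), cons(e, e)), e), e))   [R5 at 2.1.1]
2. g(s(s(a)), cons(cons(g(s(a), cons(e, e)), e), e))  →  g(s(s(a)), cons(cons(a, e), e))   [R5 at 2.1.1]
3. g(s(s(a)), cons(cons(a, e), e))  →  s(a)   [R2 at ε]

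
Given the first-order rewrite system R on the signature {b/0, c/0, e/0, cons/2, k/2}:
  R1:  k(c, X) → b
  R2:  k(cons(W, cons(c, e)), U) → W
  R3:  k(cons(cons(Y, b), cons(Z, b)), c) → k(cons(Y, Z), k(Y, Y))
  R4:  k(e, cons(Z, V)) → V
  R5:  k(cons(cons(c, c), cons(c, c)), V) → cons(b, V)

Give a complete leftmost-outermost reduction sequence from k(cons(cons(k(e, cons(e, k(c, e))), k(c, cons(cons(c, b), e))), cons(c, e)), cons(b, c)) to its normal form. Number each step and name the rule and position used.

1. k(cons(cons(k(e, cons(e, k(c, e))), k(c, cons(cons(c, b), e))), cons(c, e)), cons(b, c))  →  cons(k(e, cons(e, k(c, e))), k(c, cons(cons(c, b), e)))   [R2 at ε]
2. cons(k(e, cons(e, k(c, e))), k(c, cons(cons(c, b), e)))  →  cons(k(c, e), k(c, cons(cons(c, b), e)))   [R4 at 1]
3. cons(k(c, e), k(c, cons(cons(c, b), e)))  →  cons(b, k(c, cons(cons(c, b), e)))   [R1 at 1]
4. cons(b, k(c, cons(cons(c, b), e)))  →  cons(b, b)   [R1 at 2]

cons(b, b)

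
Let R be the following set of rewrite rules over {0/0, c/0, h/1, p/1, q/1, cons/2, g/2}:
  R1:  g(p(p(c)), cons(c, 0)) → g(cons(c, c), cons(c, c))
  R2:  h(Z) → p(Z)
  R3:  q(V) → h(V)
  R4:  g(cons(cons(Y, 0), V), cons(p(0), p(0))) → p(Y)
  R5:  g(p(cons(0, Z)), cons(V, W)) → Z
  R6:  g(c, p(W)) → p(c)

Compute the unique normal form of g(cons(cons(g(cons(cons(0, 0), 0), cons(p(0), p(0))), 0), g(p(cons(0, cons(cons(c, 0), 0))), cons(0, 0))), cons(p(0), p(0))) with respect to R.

p(p(0))

1. g(cons(cons(g(cons(cons(0, 0), 0), cons(p(0), p(0))), 0), g(p(cons(0, cons(cons(c, 0), 0))), cons(0, 0))), cons(p(0), p(0)))  →  p(g(cons(cons(0, 0), 0), cons(p(0), p(0))))   [R4 at ε]
2. p(g(cons(cons(0, 0), 0), cons(p(0), p(0))))  →  p(p(0))   [R4 at 1]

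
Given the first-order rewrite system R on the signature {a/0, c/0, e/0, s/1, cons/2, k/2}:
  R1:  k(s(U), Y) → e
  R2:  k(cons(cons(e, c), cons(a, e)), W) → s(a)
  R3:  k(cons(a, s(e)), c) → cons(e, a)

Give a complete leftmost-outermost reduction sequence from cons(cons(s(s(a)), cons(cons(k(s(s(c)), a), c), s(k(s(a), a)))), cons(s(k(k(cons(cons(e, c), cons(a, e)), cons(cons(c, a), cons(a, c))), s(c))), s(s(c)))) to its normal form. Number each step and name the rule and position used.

cons(cons(s(s(a)), cons(cons(e, c), s(e))), cons(s(e), s(s(c))))

1. cons(cons(s(s(a)), cons(cons(k(s(s(c)), a), c), s(k(s(a), a)))), cons(s(k(k(cons(cons(e, c), cons(a, e)), cons(cons(c, a), cons(a, c))), s(c))), s(s(c))))  →  cons(cons(s(s(a)), cons(cons(e, c), s(k(s(a), a)))), cons(s(k(k(cons(cons(e, c), cons(a, e)), cons(cons(c, a), cons(a, c))), s(c))), s(s(c))))   [R1 at 1.2.1.1]
2. cons(cons(s(s(a)), cons(cons(e, c), s(k(s(a), a)))), cons(s(k(k(cons(cons(e, c), cons(a, e)), cons(cons(c, a), cons(a, c))), s(c))), s(s(c))))  →  cons(cons(s(s(a)), cons(cons(e, c), s(e))), cons(s(k(k(cons(cons(e, c), cons(a, e)), cons(cons(c, a), cons(a, c))), s(c))), s(s(c))))   [R1 at 1.2.2.1]
3. cons(cons(s(s(a)), cons(cons(e, c), s(e))), cons(s(k(k(cons(cons(e, c), cons(a, e)), cons(cons(c, a), cons(a, c))), s(c))), s(s(c))))  →  cons(cons(s(s(a)), cons(cons(e, c), s(e))), cons(s(k(s(a), s(c))), s(s(c))))   [R2 at 2.1.1.1]
4. cons(cons(s(s(a)), cons(cons(e, c), s(e))), cons(s(k(s(a), s(c))), s(s(c))))  →  cons(cons(s(s(a)), cons(cons(e, c), s(e))), cons(s(e), s(s(c))))   [R1 at 2.1.1]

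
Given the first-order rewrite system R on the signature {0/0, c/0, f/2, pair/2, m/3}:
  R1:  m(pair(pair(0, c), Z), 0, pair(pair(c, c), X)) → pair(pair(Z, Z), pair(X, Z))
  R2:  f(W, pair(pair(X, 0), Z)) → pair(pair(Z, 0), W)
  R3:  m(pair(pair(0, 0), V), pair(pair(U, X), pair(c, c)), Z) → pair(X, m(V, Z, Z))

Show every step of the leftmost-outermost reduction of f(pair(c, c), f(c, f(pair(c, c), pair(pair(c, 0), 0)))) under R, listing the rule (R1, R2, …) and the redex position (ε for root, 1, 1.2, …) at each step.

pair(pair(c, 0), pair(c, c))

1. f(pair(c, c), f(c, f(pair(c, c), pair(pair(c, 0), 0))))  →  f(pair(c, c), f(c, pair(pair(0, 0), pair(c, c))))   [R2 at 2.2]
2. f(pair(c, c), f(c, pair(pair(0, 0), pair(c, c))))  →  f(pair(c, c), pair(pair(pair(c, c), 0), c))   [R2 at 2]
3. f(pair(c, c), pair(pair(pair(c, c), 0), c))  →  pair(pair(c, 0), pair(c, c))   [R2 at ε]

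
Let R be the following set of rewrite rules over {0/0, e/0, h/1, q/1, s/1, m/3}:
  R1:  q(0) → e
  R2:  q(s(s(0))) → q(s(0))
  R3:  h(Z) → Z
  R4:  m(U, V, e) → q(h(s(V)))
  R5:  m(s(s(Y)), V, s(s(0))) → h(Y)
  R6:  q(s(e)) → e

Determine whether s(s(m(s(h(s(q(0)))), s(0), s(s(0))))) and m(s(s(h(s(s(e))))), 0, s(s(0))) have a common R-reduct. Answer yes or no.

yes — NF(t₁) = s(s(e)), NF(t₂) = s(s(e))

Reduce t₁ = s(s(m(s(h(s(q(0)))), s(0), s(s(0))))):
1. s(s(m(s(h(s(q(0)))), s(0), s(s(0)))))  →  s(s(m(s(s(q(0))), s(0), s(s(0)))))   [R3 at 1.1.1.1]
2. s(s(m(s(s(q(0))), s(0), s(s(0)))))  →  s(s(h(q(0))))   [R5 at 1.1]
3. s(s(h(q(0))))  →  s(s(q(0)))   [R3 at 1.1]
4. s(s(q(0)))  →  s(s(e))   [R1 at 1.1]

Reduce t₂ = m(s(s(h(s(s(e))))), 0, s(s(0))):
1. m(s(s(h(s(s(e))))), 0, s(s(0)))  →  h(h(s(s(e))))   [R5 at ε]
2. h(h(s(s(e))))  →  h(s(s(e)))   [R3 at ε]
3. h(s(s(e)))  →  s(s(e))   [R3 at ε]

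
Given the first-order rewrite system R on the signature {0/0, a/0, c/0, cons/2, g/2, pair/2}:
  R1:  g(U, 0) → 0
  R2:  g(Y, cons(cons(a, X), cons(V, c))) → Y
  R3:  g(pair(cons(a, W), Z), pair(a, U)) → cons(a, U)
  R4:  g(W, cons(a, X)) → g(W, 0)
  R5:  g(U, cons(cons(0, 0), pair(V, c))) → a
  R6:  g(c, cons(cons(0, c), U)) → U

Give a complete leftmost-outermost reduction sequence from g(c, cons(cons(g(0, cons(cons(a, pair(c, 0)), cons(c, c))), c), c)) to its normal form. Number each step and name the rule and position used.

1. g(c, cons(cons(g(0, cons(cons(a, pair(c, 0)), cons(c, c))), c), c))  →  g(c, cons(cons(0, c), c))   [R2 at 2.1.1]
2. g(c, cons(cons(0, c), c))  →  c   [R6 at ε]

c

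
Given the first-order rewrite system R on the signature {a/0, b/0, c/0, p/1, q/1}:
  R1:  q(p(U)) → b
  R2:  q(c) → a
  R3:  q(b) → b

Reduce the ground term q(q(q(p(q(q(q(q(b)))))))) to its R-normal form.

1. q(q(q(p(q(q(q(q(b))))))))  →  q(q(b))   [R1 at 1.1]
2. q(q(b))  →  q(b)   [R3 at 1]
3. q(b)  →  b   [R3 at ε]

b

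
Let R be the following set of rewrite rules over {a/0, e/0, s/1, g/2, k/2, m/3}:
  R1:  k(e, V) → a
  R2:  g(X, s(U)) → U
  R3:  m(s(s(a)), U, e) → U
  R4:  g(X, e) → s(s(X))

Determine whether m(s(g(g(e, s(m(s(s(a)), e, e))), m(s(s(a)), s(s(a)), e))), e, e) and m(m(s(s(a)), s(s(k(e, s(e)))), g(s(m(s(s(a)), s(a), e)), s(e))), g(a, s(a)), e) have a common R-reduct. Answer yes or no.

no — NF(t₁) = e, NF(t₂) = a

Reduce t₁ = m(s(g(g(e, s(m(s(s(a)), e, e))), m(s(s(a)), s(s(a)), e))), e, e):
1. m(s(g(g(e, s(m(s(s(a)), e, e))), m(s(s(a)), s(s(a)), e))), e, e)  →  m(s(g(m(s(s(a)), e, e), m(s(s(a)), s(s(a)), e))), e, e)   [R2 at 1.1.1]
2. m(s(g(m(s(s(a)), e, e), m(s(s(a)), s(s(a)), e))), e, e)  →  m(s(g(e, m(s(s(a)), s(s(a)), e))), e, e)   [R3 at 1.1.1]
3. m(s(g(e, m(s(s(a)), s(s(a)), e))), e, e)  →  m(s(g(e, s(s(a)))), e, e)   [R3 at 1.1.2]
4. m(s(g(e, s(s(a)))), e, e)  →  m(s(s(a)), e, e)   [R2 at 1.1]
5. m(s(s(a)), e, e)  →  e   [R3 at ε]

Reduce t₂ = m(m(s(s(a)), s(s(k(e, s(e)))), g(s(m(s(s(a)), s(a), e)), s(e))), g(a, s(a)), e):
1. m(m(s(s(a)), s(s(k(e, s(e)))), g(s(m(s(s(a)), s(a), e)), s(e))), g(a, s(a)), e)  →  m(m(s(s(a)), s(s(a)), g(s(m(s(s(a)), s(a), e)), s(e))), g(a, s(a)), e)   [R1 at 1.2.1.1]
2. m(m(s(s(a)), s(s(a)), g(s(m(s(s(a)), s(a), e)), s(e))), g(a, s(a)), e)  →  m(m(s(s(a)), s(s(a)), e), g(a, s(a)), e)   [R2 at 1.3]
3. m(m(s(s(a)), s(s(a)), e), g(a, s(a)), e)  →  m(s(s(a)), g(a, s(a)), e)   [R3 at 1]
4. m(s(s(a)), g(a, s(a)), e)  →  g(a, s(a))   [R3 at ε]
5. g(a, s(a))  →  a   [R2 at ε]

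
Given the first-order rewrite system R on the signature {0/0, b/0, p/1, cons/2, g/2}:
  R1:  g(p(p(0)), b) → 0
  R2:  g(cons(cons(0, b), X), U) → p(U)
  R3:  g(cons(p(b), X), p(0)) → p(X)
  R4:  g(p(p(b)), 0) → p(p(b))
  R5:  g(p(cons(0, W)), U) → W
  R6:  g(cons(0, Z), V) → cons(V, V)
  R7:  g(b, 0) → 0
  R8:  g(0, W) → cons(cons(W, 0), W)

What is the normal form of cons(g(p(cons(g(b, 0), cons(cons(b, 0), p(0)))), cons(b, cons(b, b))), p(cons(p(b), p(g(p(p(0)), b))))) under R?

1. cons(g(p(cons(g(b, 0), cons(cons(b, 0), p(0)))), cons(b, cons(b, b))), p(cons(p(b), p(g(p(p(0)), b)))))  →  cons(g(p(cons(0, cons(cons(b, 0), p(0)))), cons(b, cons(b, b))), p(cons(p(b), p(g(p(p(0)), b)))))   [R7 at 1.1.1.1]
2. cons(g(p(cons(0, cons(cons(b, 0), p(0)))), cons(b, cons(b, b))), p(cons(p(b), p(g(p(p(0)), b)))))  →  cons(cons(cons(b, 0), p(0)), p(cons(p(b), p(g(p(p(0)), b)))))   [R5 at 1]
3. cons(cons(cons(b, 0), p(0)), p(cons(p(b), p(g(p(p(0)), b)))))  →  cons(cons(cons(b, 0), p(0)), p(cons(p(b), p(0))))   [R1 at 2.1.2.1]

cons(cons(cons(b, 0), p(0)), p(cons(p(b), p(0))))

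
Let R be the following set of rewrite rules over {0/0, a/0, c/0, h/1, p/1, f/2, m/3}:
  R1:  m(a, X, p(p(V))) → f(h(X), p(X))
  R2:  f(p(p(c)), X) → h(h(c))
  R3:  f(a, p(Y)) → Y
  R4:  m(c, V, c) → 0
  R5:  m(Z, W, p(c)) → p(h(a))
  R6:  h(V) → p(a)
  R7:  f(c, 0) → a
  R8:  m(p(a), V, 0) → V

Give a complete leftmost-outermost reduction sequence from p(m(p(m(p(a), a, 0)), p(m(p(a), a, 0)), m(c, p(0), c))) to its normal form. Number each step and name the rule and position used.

1. p(m(p(m(p(a), a, 0)), p(m(p(a), a, 0)), m(c, p(0), c)))  →  p(m(p(a), p(m(p(a), a, 0)), m(c, p(0), c)))   [R8 at 1.1.1]
2. p(m(p(a), p(m(p(a), a, 0)), m(c, p(0), c)))  →  p(m(p(a), p(a), m(c, p(0), c)))   [R8 at 1.2.1]
3. p(m(p(a), p(a), m(c, p(0), c)))  →  p(m(p(a), p(a), 0))   [R4 at 1.3]
4. p(m(p(a), p(a), 0))  →  p(p(a))   [R8 at 1]

p(p(a))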